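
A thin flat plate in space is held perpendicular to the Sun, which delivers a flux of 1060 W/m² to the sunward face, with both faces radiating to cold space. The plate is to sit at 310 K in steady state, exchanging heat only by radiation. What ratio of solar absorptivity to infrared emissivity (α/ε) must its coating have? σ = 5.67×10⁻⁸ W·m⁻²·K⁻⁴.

Balance: αS·A = εσ·2A·T⁴ ⇒ α/ε = 2σT⁴/S.
α/ε = 2·5.67×10⁻⁸·(310)⁴/1060 = 2·5.67×10⁻⁸·9.235×10⁹/1060.

α/ε ≈ 0.988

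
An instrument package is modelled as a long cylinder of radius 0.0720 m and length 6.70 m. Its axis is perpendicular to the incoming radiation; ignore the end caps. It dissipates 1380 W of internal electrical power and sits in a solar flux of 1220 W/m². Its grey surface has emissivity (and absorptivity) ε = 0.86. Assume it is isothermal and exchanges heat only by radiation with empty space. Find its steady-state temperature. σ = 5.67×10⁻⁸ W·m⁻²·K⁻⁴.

T ≈ 357 K

At steady state, absorbed solar power + internal power = radiated power.
Absorbed: α·S·A_cross = 0.86·1220·0.9648 = 1012 W (cross-section 2rL).
Total input = 1012 + 1380 = 2392 W.
Radiated: εσ·A_surf·T⁴ with A_surf = 2πrL = 3.031 m².
T⁴ = 2392/(0.86·5.67×10⁻⁸·3.031) = 1.619×10¹⁰ K⁴.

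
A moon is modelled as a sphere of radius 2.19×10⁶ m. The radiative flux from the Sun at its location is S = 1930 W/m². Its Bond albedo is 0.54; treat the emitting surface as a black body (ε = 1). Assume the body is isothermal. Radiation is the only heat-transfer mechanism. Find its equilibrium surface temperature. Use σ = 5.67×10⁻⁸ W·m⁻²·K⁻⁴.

At equilibrium, absorbed power = emitted power.
Absorbing cross-section = πr² = 1.507×10¹³ m²; emitting surface = 4πr² = 6.027×10¹³ m² (ratio 4).
(1−a)S·A_cross = εσ·A_surf·T⁴  ⇒  T⁴ = (1−a)S/(4σ).
T⁴ = 0.460·1930/(4·5.67×10⁻⁸) = 3.914×10⁹ K⁴.
T = (3.914×10⁹)^(1/4).

T ≈ 250 K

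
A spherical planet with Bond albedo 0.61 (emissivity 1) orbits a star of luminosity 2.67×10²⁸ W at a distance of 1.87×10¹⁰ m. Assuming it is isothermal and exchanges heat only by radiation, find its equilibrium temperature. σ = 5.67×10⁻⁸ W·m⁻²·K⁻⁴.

T ≈ 1800 K

First find the stellar flux at distance d: S = L/(4πd²) = 2.67×10²⁸/(4π·(1.87×10¹⁰)²) = 6.076×10⁶ W/m².
For an isothermal sphere, absorbed (1−a)S·πr² = emitted σ·4πr²·T⁴, so T⁴ = (1−a)S/(4σ).
T⁴ = 0.390·6.076×10⁶/(4·5.67×10⁻⁸) = 1.045×10¹³ K⁴.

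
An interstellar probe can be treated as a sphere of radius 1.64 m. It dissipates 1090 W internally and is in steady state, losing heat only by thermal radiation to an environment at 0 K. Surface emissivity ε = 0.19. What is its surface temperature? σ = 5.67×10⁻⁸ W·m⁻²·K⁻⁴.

T ≈ 234 K

Steady state: internal power = radiated power, P = εσA T⁴.
Radiating area A = 4πr² = 33.80 m².
T⁴ = P/(εσA) = 1090/(0.19·5.67×10⁻⁸·33.80) = 2.994×10⁹ K⁴.
T = (2.994×10⁹)^(1/4).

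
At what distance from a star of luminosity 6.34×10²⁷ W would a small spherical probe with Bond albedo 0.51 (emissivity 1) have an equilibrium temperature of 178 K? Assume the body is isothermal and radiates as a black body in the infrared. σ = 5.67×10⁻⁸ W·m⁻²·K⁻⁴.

For an isothermal black-emitting sphere, (1−a)S·πr² = σ·4πr²·T⁴ ⇒ S = 4σT⁴/(1−a).
S = 4·5.67×10⁻⁸·(178)⁴/0.490 = 464.7 W/m².
Flux falls as S = L/(4πd²), so d = √(L/(4πS)) = √(6.34×10²⁷/(4π·464.7)).

d ≈ 1.04×10¹² m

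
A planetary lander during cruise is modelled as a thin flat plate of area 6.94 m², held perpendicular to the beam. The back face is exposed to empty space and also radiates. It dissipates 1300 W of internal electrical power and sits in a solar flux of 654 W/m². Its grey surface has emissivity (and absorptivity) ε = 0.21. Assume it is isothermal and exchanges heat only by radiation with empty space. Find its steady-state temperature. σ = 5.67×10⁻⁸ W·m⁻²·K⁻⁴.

At steady state, absorbed solar power + internal power = radiated power.
Absorbed: α·S·A_cross = 0.21·654·6.940 = 953.1 W (cross-section A).
Total input = 953.1 + 1300 = 2253 W.
Radiated: εσ·A_surf·T⁴ with A_surf = 2A = 13.88 m².
T⁴ = 2253/(0.21·5.67×10⁻⁸·13.88) = 1.363×10¹⁰ K⁴.

T ≈ 342 K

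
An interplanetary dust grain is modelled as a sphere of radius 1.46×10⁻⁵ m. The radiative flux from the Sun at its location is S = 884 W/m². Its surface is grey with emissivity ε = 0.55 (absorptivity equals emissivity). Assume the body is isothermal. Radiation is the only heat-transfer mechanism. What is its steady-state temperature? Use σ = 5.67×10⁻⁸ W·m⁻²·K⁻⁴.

At equilibrium, absorbed power = emitted power.
Absorbing cross-section = πr² = 6.697×10⁻¹⁰ m²; emitting surface = 4πr² = 2.679×10⁻⁹ m² (ratio 4).
εS·A_cross = εσ·A_surf·T⁴  ⇒  T⁴ = S/(4σ)   (ε cancels).
T⁴ = 884/(4·5.67×10⁻⁸) = 3.898×10⁹ K⁴.
T = (3.898×10⁹)^(1/4).

T ≈ 250 K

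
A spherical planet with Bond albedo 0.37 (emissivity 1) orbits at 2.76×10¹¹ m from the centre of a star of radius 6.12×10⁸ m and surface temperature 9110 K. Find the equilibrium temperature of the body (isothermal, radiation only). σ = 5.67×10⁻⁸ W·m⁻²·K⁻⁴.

T ≈ 270 K

The star's surface emits σT_*⁴; at distance d the flux is S = σT_*⁴(R_*/d)².
S = 5.67×10⁻⁸·(9110)⁴·(6.12×10⁸/2.76×10¹¹)² = 1920 W/m².
For an isothermal sphere T⁴ = (1−a)S/(4σ) = 5.334×10⁹ K⁴.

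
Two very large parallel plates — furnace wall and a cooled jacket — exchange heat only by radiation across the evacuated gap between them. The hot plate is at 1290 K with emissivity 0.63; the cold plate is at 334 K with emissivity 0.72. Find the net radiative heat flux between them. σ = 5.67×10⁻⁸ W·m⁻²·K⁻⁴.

q ≈ 79100 W/m²

For two infinite grey parallel plates, q = σ(T₁⁴ − T₂⁴)/(1/ε₁ + 1/ε₂ − 1).
T₁⁴ − T₂⁴ = 2.769×10¹² − 1.244×10¹⁰ = 2.757×10¹² K⁴.
1/ε₁ + 1/ε₂ − 1 = 1.587 + 1.389 − 1 = 1.976.
q = 5.67×10⁻⁸ × 2.757×10¹² / 1.976.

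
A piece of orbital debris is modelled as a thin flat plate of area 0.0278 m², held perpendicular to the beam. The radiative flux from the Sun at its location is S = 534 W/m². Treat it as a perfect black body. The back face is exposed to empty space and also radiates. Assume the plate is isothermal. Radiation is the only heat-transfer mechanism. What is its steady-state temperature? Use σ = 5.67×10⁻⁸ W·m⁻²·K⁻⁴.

At equilibrium, absorbed power = emitted power.
Absorbing cross-section = A = 0.02780 m²; emitting surface = 2A = 0.05560 m² (ratio 2).
S·A_cross = εσ·A_surf·T⁴  ⇒  T⁴ = S/(2σ).
T⁴ = 1.00·534/(2·5.67×10⁻⁸) = 4.709×10⁹ K⁴.
T = (4.709×10⁹)^(1/4).

T ≈ 262 K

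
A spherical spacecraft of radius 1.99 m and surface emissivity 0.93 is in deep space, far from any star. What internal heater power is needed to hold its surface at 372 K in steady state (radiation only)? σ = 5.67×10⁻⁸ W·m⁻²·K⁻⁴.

P = εσ·4πr²·T⁴.
4πr² = 49.76 m²; T⁴ = 1.915×10¹⁰ K⁴.
P = 0.93·5.67×10⁻⁸·49.76·1.915×10¹⁰.

P ≈ 50300 W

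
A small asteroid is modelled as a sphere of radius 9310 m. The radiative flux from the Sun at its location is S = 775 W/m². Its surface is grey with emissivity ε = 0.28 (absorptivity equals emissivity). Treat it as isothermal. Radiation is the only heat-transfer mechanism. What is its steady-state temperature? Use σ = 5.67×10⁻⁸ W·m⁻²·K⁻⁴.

T ≈ 242 K

At equilibrium, absorbed power = emitted power.
Absorbing cross-section = πr² = 2.723×10⁸ m²; emitting surface = 4πr² = 1.089×10⁹ m² (ratio 4).
εS·A_cross = εσ·A_surf·T⁴  ⇒  T⁴ = S/(4σ)   (ε cancels).
T⁴ = 775/(4·5.67×10⁻⁸) = 3.417×10⁹ K⁴.
T = (3.417×10⁹)^(1/4).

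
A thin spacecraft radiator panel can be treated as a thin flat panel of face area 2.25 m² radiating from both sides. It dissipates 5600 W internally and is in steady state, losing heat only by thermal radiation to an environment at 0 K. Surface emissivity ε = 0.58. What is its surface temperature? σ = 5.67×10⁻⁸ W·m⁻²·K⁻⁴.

Steady state: internal power = radiated power, P = εσA T⁴.
Radiating area A = 2·2.25 = 4.500 m².
T⁴ = P/(εσA) = 5600/(0.58·5.67×10⁻⁸·4.500) = 3.784×10¹⁰ K⁴.
T = (3.784×10¹⁰)^(1/4).

T ≈ 441 K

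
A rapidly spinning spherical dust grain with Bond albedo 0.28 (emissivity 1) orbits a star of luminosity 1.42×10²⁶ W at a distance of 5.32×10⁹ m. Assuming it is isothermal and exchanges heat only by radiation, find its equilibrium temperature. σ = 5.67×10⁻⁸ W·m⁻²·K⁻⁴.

First find the stellar flux at distance d: S = L/(4πd²) = 1.42×10²⁶/(4π·(5.32×10⁹)²) = 3.993×10⁵ W/m².
For an isothermal sphere, absorbed (1−a)S·πr² = emitted σ·4πr²·T⁴, so T⁴ = (1−a)S/(4σ).
T⁴ = 0.720·3.993×10⁵/(4·5.67×10⁻⁸) = 1.267×10¹² K⁴.

T ≈ 1060 K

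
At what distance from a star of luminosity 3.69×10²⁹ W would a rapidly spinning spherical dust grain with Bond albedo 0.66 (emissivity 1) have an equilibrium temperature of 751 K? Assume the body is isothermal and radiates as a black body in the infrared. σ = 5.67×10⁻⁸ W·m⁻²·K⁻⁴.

For an isothermal black-emitting sphere, (1−a)S·πr² = σ·4πr²·T⁴ ⇒ S = 4σT⁴/(1−a).
S = 4·5.67×10⁻⁸·(751)⁴/0.340 = 2.122×10⁵ W/m².
Flux falls as S = L/(4πd²), so d = √(L/(4πS)) = √(3.69×10²⁹/(4π·2.122×10⁵)).

d ≈ 3.72×10¹¹ m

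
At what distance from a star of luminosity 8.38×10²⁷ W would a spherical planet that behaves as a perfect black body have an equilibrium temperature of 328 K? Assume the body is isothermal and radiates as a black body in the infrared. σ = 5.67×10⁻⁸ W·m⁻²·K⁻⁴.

For an isothermal black-emitting sphere, (1−a)S·πr² = σ·4πr²·T⁴ ⇒ S = 4σT⁴/(1−a).
S = 4·5.67×10⁻⁸·(328)⁴/1.00 = 2625 W/m².
Flux falls as S = L/(4πd²), so d = √(L/(4πS)) = √(8.38×10²⁷/(4π·2625)).

d ≈ 5.04×10¹¹ m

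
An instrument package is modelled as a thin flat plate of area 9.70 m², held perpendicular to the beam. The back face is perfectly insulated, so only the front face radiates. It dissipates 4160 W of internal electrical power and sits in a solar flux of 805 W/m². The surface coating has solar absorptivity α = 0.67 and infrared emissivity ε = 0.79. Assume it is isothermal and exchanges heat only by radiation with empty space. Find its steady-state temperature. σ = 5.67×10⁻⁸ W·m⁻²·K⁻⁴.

T ≈ 383 K

At steady state, absorbed solar power + internal power = radiated power.
Absorbed: α·S·A_cross = 0.67·805·9.700 = 5232 W (cross-section A).
Total input = 5232 + 4160 = 9392 W.
Radiated: εσ·A_surf·T⁴ with A_surf = A = 9.700 m².
T⁴ = 9392/(0.79·5.67×10⁻⁸·9.700) = 2.162×10¹⁰ K⁴.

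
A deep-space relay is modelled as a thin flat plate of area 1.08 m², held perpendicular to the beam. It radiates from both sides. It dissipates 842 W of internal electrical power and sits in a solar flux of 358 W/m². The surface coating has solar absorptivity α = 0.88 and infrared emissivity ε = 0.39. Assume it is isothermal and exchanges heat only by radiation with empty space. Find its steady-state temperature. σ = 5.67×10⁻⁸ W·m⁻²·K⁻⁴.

T ≈ 397 K

At steady state, absorbed solar power + internal power = radiated power.
Absorbed: α·S·A_cross = 0.88·358·1.080 = 340.2 W (cross-section A).
Total input = 340.2 + 842 = 1182 W.
Radiated: εσ·A_surf·T⁴ with A_surf = 2A = 2.160 m².
T⁴ = 1182/(0.39·5.67×10⁻⁸·2.160) = 2.475×10¹⁰ K⁴.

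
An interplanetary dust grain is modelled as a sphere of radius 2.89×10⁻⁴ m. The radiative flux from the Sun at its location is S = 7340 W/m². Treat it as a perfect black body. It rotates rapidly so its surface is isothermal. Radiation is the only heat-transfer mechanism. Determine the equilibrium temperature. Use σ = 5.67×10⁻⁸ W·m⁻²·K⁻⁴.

At equilibrium, absorbed power = emitted power.
Absorbing cross-section = πr² = 2.624×10⁻⁷ m²; emitting surface = 4πr² = 1.050×10⁻⁶ m² (ratio 4).
S·A_cross = εσ·A_surf·T⁴  ⇒  T⁴ = S/(4σ).
T⁴ = 1.00·7340/(4·5.67×10⁻⁸) = 3.236×10¹⁰ K⁴.
T = (3.236×10¹⁰)^(1/4).

T ≈ 424 K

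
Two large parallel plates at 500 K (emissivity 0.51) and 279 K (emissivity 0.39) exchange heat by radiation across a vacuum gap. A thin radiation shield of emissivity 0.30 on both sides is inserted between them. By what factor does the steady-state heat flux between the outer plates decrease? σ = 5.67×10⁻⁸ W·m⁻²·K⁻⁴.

Without shield: q₀ = σΔ(T⁴)/(1/ε₁+1/ε₂−1) with denominator 3.525.
With shield the two gaps are in series; the resistances add: (1/ε₁+1/ε_s−1)+(1/ε_s+1/ε₂−1) = 4.294+4.897 = 9.192.
Heat-flux ratio q₀/q = 9.192/3.525.

factor ≈ 2.61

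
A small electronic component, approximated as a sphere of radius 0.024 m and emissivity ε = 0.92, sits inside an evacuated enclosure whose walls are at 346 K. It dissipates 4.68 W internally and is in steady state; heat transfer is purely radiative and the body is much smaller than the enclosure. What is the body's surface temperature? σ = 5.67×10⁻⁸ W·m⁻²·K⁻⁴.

T ≈ 404 K

For a small grey body in a large enclosure, net radiated power = εσA(T⁴ − T_w⁴).
Steady state: P = εσA(T⁴ − T_w⁴) with A = 4πr² = 0.007238 m².
T⁴ = P/(εσA) + T_w⁴ = 4.68/(0.92·5.67×10⁻⁸·0.007238) + (346)⁴
    = 1.239×10¹⁰ + 1.433×10¹⁰ = 2.673×10¹⁰ K⁴.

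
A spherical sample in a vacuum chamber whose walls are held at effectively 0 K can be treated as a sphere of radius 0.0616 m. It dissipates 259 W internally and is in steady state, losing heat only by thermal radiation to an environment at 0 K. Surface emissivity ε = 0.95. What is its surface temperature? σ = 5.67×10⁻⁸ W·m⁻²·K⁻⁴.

T ≈ 564 K

Steady state: internal power = radiated power, P = εσA T⁴.
Radiating area A = 4πr² = 0.04768 m².
T⁴ = P/(εσA) = 259/(0.95·5.67×10⁻⁸·0.04768) = 1.008×10¹¹ K⁴.
T = (1.008×10¹¹)^(1/4).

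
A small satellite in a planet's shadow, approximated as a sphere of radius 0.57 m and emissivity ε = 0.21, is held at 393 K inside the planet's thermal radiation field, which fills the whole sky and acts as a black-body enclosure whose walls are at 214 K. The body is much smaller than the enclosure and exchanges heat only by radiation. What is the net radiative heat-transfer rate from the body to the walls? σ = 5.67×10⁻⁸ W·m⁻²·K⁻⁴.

P_net ≈ 1060 W

For a small grey body in a large enclosure: P_net = εσA(T_body⁴ − T_wall⁴).
A = 4πr² = 4.083 m²; T_body⁴ − T_wall⁴ = 2.385×10¹⁰ − 2.097×10⁹ = 2.176×10¹⁰ K⁴.
|P_net| = 0.21·5.67×10⁻⁸·4.083·2.176×10¹⁰.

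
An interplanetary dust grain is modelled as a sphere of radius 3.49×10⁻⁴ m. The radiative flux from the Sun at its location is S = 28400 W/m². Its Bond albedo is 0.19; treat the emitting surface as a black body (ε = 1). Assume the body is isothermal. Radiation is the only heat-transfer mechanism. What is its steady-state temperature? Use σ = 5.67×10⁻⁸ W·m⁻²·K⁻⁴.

At equilibrium, absorbed power = emitted power.
Absorbing cross-section = πr² = 3.826×10⁻⁷ m²; emitting surface = 4πr² = 1.531×10⁻⁶ m² (ratio 4).
(1−a)S·A_cross = εσ·A_surf·T⁴  ⇒  T⁴ = (1−a)S/(4σ).
T⁴ = 0.810·28400/(4·5.67×10⁻⁸) = 1.014×10¹¹ K⁴.
T = (1.014×10¹¹)^(1/4).

T ≈ 564 K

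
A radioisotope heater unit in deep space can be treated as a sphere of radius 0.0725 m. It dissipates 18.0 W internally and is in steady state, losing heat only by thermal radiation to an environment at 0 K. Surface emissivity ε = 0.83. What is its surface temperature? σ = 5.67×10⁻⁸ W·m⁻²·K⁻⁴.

T ≈ 276 K

Steady state: internal power = radiated power, P = εσA T⁴.
Radiating area A = 4πr² = 0.06605 m².
T⁴ = P/(εσA) = 18.0/(0.83·5.67×10⁻⁸·0.06605) = 5.791×10⁹ K⁴.
T = (5.791×10⁹)^(1/4).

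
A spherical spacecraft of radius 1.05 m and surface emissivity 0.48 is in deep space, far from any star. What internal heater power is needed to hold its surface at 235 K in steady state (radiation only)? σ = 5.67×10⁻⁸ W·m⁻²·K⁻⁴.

P ≈ 1150 W

P = εσ·4πr²·T⁴.
4πr² = 13.85 m²; T⁴ = 3.050×10⁹ K⁴.
P = 0.48·5.67×10⁻⁸·13.85·3.050×10⁹.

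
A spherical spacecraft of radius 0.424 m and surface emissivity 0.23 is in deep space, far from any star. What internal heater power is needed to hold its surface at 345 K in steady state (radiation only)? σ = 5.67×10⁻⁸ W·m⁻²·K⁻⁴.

P ≈ 417 W

P = εσ·4πr²·T⁴.
4πr² = 2.259 m²; T⁴ = 1.417×10¹⁰ K⁴.
P = 0.23·5.67×10⁻⁸·2.259·1.417×10¹⁰.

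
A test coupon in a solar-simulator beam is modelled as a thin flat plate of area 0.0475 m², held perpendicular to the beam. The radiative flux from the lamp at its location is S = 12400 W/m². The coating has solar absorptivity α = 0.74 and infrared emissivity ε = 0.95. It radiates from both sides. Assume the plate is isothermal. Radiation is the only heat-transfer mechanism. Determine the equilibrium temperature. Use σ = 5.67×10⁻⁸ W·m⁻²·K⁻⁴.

T ≈ 540 K

At equilibrium, absorbed power = emitted power.
Absorbing cross-section = A = 0.04750 m²; emitting surface = 2A = 0.09500 m² (ratio 2).
αS·A_cross = εσ·A_surf·T⁴  ⇒  T⁴ = αS/(ε·2σ).
T⁴ = 0.740·12400/(0.95·2·5.67×10⁻⁸) = 8.518×10¹⁰ K⁴.
T = (8.518×10¹⁰)^(1/4).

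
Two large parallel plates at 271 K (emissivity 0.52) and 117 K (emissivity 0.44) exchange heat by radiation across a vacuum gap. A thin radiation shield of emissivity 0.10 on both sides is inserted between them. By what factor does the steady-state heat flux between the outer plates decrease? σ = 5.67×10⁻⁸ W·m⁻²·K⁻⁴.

Without shield: q₀ = σΔ(T⁴)/(1/ε₁+1/ε₂−1) with denominator 3.196.
With shield the two gaps are in series; the resistances add: (1/ε₁+1/ε_s−1)+(1/ε_s+1/ε₂−1) = 10.92+11.27 = 22.20.
Heat-flux ratio q₀/q = 22.20/3.196.

factor ≈ 6.95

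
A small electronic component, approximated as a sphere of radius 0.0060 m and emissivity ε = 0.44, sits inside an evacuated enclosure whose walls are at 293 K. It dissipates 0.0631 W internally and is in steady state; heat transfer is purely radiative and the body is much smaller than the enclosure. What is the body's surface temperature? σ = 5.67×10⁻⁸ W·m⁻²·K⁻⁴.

For a small grey body in a large enclosure, net radiated power = εσA(T⁴ − T_w⁴).
Steady state: P = εσA(T⁴ − T_w⁴) with A = 4πr² = 4.524×10⁻⁴ m².
T⁴ = P/(εσA) + T_w⁴ = 0.0631/(0.44·5.67×10⁻⁸·4.524×10⁻⁴) + (293)⁴
    = 5.591×10⁹ + 7.370×10⁹ = 1.296×10¹⁰ K⁴.

T ≈ 337 K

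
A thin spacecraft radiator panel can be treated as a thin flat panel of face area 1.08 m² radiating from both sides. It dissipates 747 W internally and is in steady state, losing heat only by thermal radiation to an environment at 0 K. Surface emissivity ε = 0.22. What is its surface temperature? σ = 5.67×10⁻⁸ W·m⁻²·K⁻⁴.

T ≈ 408 K

Steady state: internal power = radiated power, P = εσA T⁴.
Radiating area A = 2·1.08 = 2.160 m².
T⁴ = P/(εσA) = 747/(0.22·5.67×10⁻⁸·2.160) = 2.772×10¹⁰ K⁴.
T = (2.772×10¹⁰)^(1/4).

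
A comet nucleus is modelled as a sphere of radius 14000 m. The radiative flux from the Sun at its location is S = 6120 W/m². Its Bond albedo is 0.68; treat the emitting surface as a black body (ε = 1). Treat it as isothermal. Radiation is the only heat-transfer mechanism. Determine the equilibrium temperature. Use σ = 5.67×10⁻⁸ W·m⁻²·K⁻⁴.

At equilibrium, absorbed power = emitted power.
Absorbing cross-section = πr² = 6.158×10⁸ m²; emitting surface = 4πr² = 2.463×10⁹ m² (ratio 4).
(1−a)S·A_cross = εσ·A_surf·T⁴  ⇒  T⁴ = (1−a)S/(4σ).
T⁴ = 0.320·6120/(4·5.67×10⁻⁸) = 8.635×10⁹ K⁴.
T = (8.635×10⁹)^(1/4).

T ≈ 305 K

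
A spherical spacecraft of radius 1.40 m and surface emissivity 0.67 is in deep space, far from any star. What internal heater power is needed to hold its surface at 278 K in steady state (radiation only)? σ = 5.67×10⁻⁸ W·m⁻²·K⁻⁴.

P ≈ 5590 W

P = εσ·4πr²·T⁴.
4πr² = 24.63 m²; T⁴ = 5.973×10⁹ K⁴.
P = 0.67·5.67×10⁻⁸·24.63·5.973×10⁹.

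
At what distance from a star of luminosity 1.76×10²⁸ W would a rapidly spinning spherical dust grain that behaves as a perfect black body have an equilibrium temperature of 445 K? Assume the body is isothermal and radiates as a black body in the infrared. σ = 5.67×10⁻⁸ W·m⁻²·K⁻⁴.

For an isothermal black-emitting sphere, (1−a)S·πr² = σ·4πr²·T⁴ ⇒ S = 4σT⁴/(1−a).
S = 4·5.67×10⁻⁸·(445)⁴/1.00 = 8894 W/m².
Flux falls as S = L/(4πd²), so d = √(L/(4πS)) = √(1.76×10²⁸/(4π·8894)).

d ≈ 3.97×10¹¹ m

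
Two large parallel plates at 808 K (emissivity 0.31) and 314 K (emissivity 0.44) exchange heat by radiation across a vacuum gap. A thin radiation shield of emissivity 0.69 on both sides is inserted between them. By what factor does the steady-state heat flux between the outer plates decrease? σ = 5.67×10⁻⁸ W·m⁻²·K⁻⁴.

factor ≈ 1.42

Without shield: q₀ = σΔ(T⁴)/(1/ε₁+1/ε₂−1) with denominator 4.499.
With shield the two gaps are in series; the resistances add: (1/ε₁+1/ε_s−1)+(1/ε_s+1/ε₂−1) = 3.675+2.722 = 6.397.
Heat-flux ratio q₀/q = 6.397/4.499.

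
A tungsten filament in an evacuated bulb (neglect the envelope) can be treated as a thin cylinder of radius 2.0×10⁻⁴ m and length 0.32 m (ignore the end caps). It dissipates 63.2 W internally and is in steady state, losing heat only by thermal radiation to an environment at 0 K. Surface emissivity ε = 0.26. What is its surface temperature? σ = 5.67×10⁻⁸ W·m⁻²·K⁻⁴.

T ≈ 1810 K

Steady state: internal power = radiated power, P = εσA T⁴.
Radiating area A = 2πrL = 4.021×10⁻⁴ m².
T⁴ = P/(εσA) = 63.2/(0.26·5.67×10⁻⁸·4.021×10⁻⁴) = 1.066×10¹³ K⁴.
T = (1.066×10¹³)^(1/4).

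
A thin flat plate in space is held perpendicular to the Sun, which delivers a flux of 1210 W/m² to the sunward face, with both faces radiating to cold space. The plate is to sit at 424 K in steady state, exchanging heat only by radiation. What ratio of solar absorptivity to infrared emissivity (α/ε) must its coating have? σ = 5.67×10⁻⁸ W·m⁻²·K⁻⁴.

α/ε ≈ 3.03

Balance: αS·A = εσ·2A·T⁴ ⇒ α/ε = 2σT⁴/S.
α/ε = 2·5.67×10⁻⁸·(424)⁴/1210 = 2·5.67×10⁻⁸·3.232×10¹⁰/1210.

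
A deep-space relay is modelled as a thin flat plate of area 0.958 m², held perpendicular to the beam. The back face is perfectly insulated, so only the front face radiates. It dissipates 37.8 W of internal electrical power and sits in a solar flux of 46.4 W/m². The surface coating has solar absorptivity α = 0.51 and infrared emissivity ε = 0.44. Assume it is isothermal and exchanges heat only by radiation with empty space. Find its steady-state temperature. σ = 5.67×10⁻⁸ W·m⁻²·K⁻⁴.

T ≈ 224 K

At steady state, absorbed solar power + internal power = radiated power.
Absorbed: α·S·A_cross = 0.51·46.4·0.9580 = 22.67 W (cross-section A).
Total input = 22.67 + 37.8 = 60.47 W.
Radiated: εσ·A_surf·T⁴ with A_surf = A = 0.9580 m².
T⁴ = 60.47/(0.44·5.67×10⁻⁸·0.9580) = 2.530×10⁹ K⁴.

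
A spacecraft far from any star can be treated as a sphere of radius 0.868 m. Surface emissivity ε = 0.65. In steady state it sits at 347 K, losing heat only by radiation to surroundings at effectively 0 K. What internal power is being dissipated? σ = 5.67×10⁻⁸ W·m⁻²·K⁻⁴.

Steady state: P = εσA T⁴.
A = 4πr² = 9.468 m²; T⁴ = (347)⁴ = 1.450×10¹⁰ K⁴.
P = 0.65 × 5.67×10⁻⁸ × 9.468 × 1.450×10¹⁰.

P ≈ 5060 W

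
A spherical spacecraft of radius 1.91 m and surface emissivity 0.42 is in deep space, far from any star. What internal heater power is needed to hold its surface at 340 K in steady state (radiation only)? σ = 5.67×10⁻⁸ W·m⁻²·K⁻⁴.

P = εσ·4πr²·T⁴.
4πr² = 45.84 m²; T⁴ = 1.336×10¹⁰ K⁴.
P = 0.42·5.67×10⁻⁸·45.84·1.336×10¹⁰.

P ≈ 14600 W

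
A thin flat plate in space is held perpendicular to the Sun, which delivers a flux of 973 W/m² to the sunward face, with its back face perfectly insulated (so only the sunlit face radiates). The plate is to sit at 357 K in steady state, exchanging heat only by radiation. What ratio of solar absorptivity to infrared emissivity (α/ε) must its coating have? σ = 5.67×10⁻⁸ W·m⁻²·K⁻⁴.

Balance: αS·A = εσ·1A·T⁴ ⇒ α/ε = σT⁴/S.
α/ε = 5.67×10⁻⁸·(357)⁴/973 = 5.67×10⁻⁸·1.624×10¹⁰/973.

α/ε ≈ 0.947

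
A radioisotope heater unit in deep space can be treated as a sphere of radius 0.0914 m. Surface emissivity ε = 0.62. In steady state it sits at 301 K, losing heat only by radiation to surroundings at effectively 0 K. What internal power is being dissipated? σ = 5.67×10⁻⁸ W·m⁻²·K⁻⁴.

Steady state: P = εσA T⁴.
A = 4πr² = 0.1050 m²; T⁴ = (301)⁴ = 8.209×10⁹ K⁴.
P = 0.62 × 5.67×10⁻⁸ × 0.1050 × 8.209×10⁹.

P ≈ 30.3 W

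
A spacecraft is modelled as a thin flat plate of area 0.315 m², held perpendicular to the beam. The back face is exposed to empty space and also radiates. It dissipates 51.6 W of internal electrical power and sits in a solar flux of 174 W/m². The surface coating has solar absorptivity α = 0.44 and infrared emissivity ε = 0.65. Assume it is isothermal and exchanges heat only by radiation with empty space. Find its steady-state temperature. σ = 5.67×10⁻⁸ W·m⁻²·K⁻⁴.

T ≈ 239 K

At steady state, absorbed solar power + internal power = radiated power.
Absorbed: α·S·A_cross = 0.44·174·0.3150 = 24.12 W (cross-section A).
Total input = 24.12 + 51.6 = 75.72 W.
Radiated: εσ·A_surf·T⁴ with A_surf = 2A = 0.6300 m².
T⁴ = 75.72/(0.65·5.67×10⁻⁸·0.6300) = 3.261×10⁹ K⁴.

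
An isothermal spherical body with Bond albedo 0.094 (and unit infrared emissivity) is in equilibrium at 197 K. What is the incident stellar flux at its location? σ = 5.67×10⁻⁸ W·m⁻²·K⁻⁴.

S ≈ 377 W/m²

(1−a)S·πr² = σ·4πr²·T⁴ ⇒ S = 4σT⁴/(1−a).
S = 4·5.67×10⁻⁸·1.506×10⁹/0.906.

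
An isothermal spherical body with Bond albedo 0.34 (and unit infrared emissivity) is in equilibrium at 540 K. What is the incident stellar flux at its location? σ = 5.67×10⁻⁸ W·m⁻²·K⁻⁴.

(1−a)S·πr² = σ·4πr²·T⁴ ⇒ S = 4σT⁴/(1−a).
S = 4·5.67×10⁻⁸·8.503×10¹⁰/0.660.

S ≈ 29200 W/m²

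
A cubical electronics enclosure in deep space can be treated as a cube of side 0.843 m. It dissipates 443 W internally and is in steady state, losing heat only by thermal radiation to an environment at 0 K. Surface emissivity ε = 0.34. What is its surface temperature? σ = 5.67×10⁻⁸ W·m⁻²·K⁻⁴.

Steady state: internal power = radiated power, P = εσA T⁴.
Radiating area A = 6L² = 4.264 m².
T⁴ = P/(εσA) = 443/(0.34·5.67×10⁻⁸·4.264) = 5.389×10⁹ K⁴.
T = (5.389×10⁹)^(1/4).

T ≈ 271 K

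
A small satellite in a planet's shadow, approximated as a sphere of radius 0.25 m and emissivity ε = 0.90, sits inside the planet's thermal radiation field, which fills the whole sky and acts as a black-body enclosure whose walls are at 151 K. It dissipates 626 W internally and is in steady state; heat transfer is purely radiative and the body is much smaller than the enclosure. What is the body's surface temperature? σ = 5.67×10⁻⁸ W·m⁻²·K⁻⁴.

T ≈ 356 K

For a small grey body in a large enclosure, net radiated power = εσA(T⁴ − T_w⁴).
Steady state: P = εσA(T⁴ − T_w⁴) with A = 4πr² = 0.7854 m².
T⁴ = P/(εσA) + T_w⁴ = 626/(0.90·5.67×10⁻⁸·0.7854) + (151)⁴
    = 1.562×10¹⁰ + 5.199×10⁸ = 1.614×10¹⁰ K⁴.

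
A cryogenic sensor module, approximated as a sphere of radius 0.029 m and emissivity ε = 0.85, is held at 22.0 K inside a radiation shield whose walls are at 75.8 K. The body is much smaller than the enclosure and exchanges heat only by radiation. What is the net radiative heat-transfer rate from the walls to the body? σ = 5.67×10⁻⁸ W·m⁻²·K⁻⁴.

P_net ≈ 0.0167 W

For a small grey body in a large enclosure: P_net = εσA(T_body⁴ − T_wall⁴).
A = 4πr² = 0.01057 m²; T_body⁴ − T_wall⁴ = 2.343×10⁵ − 3.301×10⁷ = -3.278×10⁷ K⁴.
|P_net| = 0.85·5.67×10⁻⁸·0.01057·3.278×10⁷.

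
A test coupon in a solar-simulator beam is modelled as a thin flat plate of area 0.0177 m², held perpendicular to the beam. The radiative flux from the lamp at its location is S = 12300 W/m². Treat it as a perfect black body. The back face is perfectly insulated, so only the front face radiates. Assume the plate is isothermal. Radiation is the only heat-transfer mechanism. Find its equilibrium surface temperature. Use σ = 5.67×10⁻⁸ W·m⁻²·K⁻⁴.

T ≈ 682 K

At equilibrium, absorbed power = emitted power.
Absorbing cross-section = A = 0.01770 m²; emitting surface = A = 0.01770 m² (ratio 1).
S·A_cross = εσ·A_surf·T⁴  ⇒  T⁴ = S/(1σ).
T⁴ = 1.00·12300/(1·5.67×10⁻⁸) = 2.169×10¹¹ K⁴.
T = (2.169×10¹¹)^(1/4).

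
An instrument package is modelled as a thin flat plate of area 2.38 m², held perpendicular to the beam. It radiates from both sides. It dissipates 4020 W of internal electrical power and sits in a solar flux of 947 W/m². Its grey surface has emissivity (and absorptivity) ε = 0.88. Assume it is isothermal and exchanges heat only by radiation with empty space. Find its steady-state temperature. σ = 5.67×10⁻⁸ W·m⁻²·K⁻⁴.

T ≈ 399 K

At steady state, absorbed solar power + internal power = radiated power.
Absorbed: α·S·A_cross = 0.88·947·2.380 = 1983 W (cross-section A).
Total input = 1983 + 4020 = 6003 W.
Radiated: εσ·A_surf·T⁴ with A_surf = 2A = 4.760 m².
T⁴ = 6003/(0.88·5.67×10⁻⁸·4.760) = 2.528×10¹⁰ K⁴.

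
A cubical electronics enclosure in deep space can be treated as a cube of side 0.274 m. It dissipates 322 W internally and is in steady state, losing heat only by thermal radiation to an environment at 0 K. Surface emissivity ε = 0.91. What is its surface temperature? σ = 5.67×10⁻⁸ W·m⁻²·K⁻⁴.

Steady state: internal power = radiated power, P = εσA T⁴.
Radiating area A = 6L² = 0.4505 m².
T⁴ = P/(εσA) = 322/(0.91·5.67×10⁻⁸·0.4505) = 1.385×10¹⁰ K⁴.
T = (1.385×10¹⁰)^(1/4).

T ≈ 343 K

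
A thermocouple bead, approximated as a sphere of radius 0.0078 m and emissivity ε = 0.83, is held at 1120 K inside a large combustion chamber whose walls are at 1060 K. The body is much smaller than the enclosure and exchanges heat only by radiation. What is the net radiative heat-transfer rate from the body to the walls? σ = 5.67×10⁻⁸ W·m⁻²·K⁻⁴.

P_net ≈ 11.2 W

For a small grey body in a large enclosure: P_net = εσA(T_body⁴ − T_wall⁴).
A = 4πr² = 7.645×10⁻⁴ m²; T_body⁴ − T_wall⁴ = 1.574×10¹² − 1.262×10¹² = 3.110×10¹¹ K⁴.
|P_net| = 0.83·5.67×10⁻⁸·7.645×10⁻⁴·3.110×10¹¹.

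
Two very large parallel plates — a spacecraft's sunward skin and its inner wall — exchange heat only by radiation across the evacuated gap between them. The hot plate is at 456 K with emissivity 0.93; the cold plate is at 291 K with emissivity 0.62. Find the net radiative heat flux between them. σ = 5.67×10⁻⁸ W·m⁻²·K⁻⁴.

For two infinite grey parallel plates, q = σ(T₁⁴ − T₂⁴)/(1/ε₁ + 1/ε₂ − 1).
T₁⁴ − T₂⁴ = 4.324×10¹⁰ − 7.171×10⁹ = 3.607×10¹⁰ K⁴.
1/ε₁ + 1/ε₂ − 1 = 1.075 + 1.613 − 1 = 1.688.
q = 5.67×10⁻⁸ × 3.607×10¹⁰ / 1.688.

q ≈ 1210 W/m²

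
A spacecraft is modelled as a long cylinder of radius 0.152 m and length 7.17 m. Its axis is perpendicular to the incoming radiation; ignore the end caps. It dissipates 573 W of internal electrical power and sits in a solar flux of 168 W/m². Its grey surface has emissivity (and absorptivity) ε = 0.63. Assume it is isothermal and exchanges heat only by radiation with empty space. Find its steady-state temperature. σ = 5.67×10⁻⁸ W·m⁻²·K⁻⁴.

T ≈ 239 K

At steady state, absorbed solar power + internal power = radiated power.
Absorbed: α·S·A_cross = 0.63·168·2.180 = 230.7 W (cross-section 2rL).
Total input = 230.7 + 573 = 803.7 W.
Radiated: εσ·A_surf·T⁴ with A_surf = 2πrL = 6.848 m².
T⁴ = 803.7/(0.63·5.67×10⁻⁸·6.848) = 3.286×10⁹ K⁴.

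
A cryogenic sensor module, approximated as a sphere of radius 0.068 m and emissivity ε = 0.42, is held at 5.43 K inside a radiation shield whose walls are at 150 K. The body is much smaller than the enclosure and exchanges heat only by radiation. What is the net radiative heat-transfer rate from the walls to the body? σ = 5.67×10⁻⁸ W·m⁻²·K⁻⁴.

For a small grey body in a large enclosure: P_net = εσA(T_body⁴ − T_wall⁴).
A = 4πr² = 0.05811 m²; T_body⁴ − T_wall⁴ = 869.4 − 5.062×10⁸ = -5.062×10⁸ K⁴.
|P_net| = 0.42·5.67×10⁻⁸·0.05811·5.062×10⁸.

P_net ≈ 0.701 W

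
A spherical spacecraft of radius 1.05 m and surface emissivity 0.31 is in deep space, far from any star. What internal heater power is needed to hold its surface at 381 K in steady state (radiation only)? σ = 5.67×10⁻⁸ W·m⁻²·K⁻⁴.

P = εσ·4πr²·T⁴.
4πr² = 13.85 m²; T⁴ = 2.107×10¹⁰ K⁴.
P = 0.31·5.67×10⁻⁸·13.85·2.107×10¹⁰.

P ≈ 5130 W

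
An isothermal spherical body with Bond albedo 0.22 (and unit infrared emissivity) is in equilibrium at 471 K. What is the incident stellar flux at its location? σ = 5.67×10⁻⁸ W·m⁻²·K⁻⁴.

(1−a)S·πr² = σ·4πr²·T⁴ ⇒ S = 4σT⁴/(1−a).
S = 4·5.67×10⁻⁸·4.921×10¹⁰/0.780.

S ≈ 14300 W/m²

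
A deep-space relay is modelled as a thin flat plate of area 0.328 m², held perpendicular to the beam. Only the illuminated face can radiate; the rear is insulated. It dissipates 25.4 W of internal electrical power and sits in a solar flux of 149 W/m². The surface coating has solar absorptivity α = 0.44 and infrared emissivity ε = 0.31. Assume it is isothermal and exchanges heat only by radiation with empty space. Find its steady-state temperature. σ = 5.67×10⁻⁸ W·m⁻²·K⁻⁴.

At steady state, absorbed solar power + internal power = radiated power.
Absorbed: α·S·A_cross = 0.44·149·0.3280 = 21.50 W (cross-section A).
Total input = 21.50 + 25.4 = 46.90 W.
Radiated: εσ·A_surf·T⁴ with A_surf = A = 0.3280 m².
T⁴ = 46.90/(0.31·5.67×10⁻⁸·0.3280) = 8.136×10⁹ K⁴.

T ≈ 300 K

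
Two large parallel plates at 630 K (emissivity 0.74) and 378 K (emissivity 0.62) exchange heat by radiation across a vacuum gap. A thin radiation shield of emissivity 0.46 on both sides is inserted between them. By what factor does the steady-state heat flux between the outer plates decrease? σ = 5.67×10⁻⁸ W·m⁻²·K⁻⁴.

factor ≈ 2.70

Without shield: q₀ = σΔ(T⁴)/(1/ε₁+1/ε₂−1) with denominator 1.964.
With shield the two gaps are in series; the resistances add: (1/ε₁+1/ε_s−1)+(1/ε_s+1/ε₂−1) = 2.525+2.787 = 5.312.
Heat-flux ratio q₀/q = 5.312/1.964.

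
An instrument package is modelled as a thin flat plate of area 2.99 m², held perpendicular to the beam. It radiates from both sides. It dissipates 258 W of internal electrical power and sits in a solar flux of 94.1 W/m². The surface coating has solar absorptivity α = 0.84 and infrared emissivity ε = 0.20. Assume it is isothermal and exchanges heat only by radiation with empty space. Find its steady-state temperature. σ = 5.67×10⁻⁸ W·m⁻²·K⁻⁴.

T ≈ 292 K

At steady state, absorbed solar power + internal power = radiated power.
Absorbed: α·S·A_cross = 0.84·94.1·2.990 = 236.3 W (cross-section A).
Total input = 236.3 + 258 = 494.3 W.
Radiated: εσ·A_surf·T⁴ with A_surf = 2A = 5.980 m².
T⁴ = 494.3/(0.20·5.67×10⁻⁸·5.980) = 7.290×10⁹ K⁴.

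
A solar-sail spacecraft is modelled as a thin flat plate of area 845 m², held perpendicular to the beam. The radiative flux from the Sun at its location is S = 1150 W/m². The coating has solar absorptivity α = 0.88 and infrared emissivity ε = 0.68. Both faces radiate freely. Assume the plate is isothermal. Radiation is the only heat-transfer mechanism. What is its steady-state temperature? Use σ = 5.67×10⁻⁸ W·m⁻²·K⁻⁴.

At equilibrium, absorbed power = emitted power.
Absorbing cross-section = A = 845.0 m²; emitting surface = 2A = 1690 m² (ratio 2).
αS·A_cross = εσ·A_surf·T⁴  ⇒  T⁴ = αS/(ε·2σ).
T⁴ = 0.880·1150/(0.68·2·5.67×10⁻⁸) = 1.312×10¹⁰ K⁴.
T = (1.312×10¹⁰)^(1/4).

T ≈ 338 K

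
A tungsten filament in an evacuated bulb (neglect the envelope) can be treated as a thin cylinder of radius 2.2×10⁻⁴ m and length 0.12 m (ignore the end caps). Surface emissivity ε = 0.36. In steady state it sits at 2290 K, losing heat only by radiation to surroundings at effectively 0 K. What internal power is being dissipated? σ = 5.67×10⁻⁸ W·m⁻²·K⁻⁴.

Steady state: P = εσA T⁴.
A = 2πrL = 1.659×10⁻⁴ m²; T⁴ = (2290)⁴ = 2.750×10¹³ K⁴.
P = 0.36 × 5.67×10⁻⁸ × 1.659×10⁻⁴ × 2.750×10¹³.

P ≈ 93.1 W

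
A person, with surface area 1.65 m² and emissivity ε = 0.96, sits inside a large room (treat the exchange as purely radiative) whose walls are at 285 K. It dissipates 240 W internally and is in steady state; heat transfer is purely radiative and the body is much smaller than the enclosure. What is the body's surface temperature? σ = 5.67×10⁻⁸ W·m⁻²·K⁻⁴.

T ≈ 310 K

For a small grey body in a large enclosure, net radiated power = εσA(T⁴ − T_w⁴).
Steady state: P = εσA(T⁴ − T_w⁴) with A = 1.65 m².
T⁴ = P/(εσA) + T_w⁴ = 240/(0.96·5.67×10⁻⁸·1.650) + (285)⁴
    = 2.672×10⁹ + 6.598×10⁹ = 9.270×10⁹ K⁴.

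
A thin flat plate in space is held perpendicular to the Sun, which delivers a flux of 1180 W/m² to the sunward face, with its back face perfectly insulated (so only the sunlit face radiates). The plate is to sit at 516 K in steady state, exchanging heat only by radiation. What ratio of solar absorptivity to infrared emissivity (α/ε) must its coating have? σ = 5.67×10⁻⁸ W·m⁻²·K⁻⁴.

α/ε ≈ 3.41

Balance: αS·A = εσ·1A·T⁴ ⇒ α/ε = σT⁴/S.
α/ε = 5.67×10⁻⁸·(516)⁴/1180 = 5.67×10⁻⁸·7.089×10¹⁰/1180.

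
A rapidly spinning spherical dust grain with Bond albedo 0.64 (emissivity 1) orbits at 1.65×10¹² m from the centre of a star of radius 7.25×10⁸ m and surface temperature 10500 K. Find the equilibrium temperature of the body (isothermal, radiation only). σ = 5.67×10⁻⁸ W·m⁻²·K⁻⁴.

T ≈ 121 K

The star's surface emits σT_*⁴; at distance d the flux is S = σT_*⁴(R_*/d)².
S = 5.67×10⁻⁸·(10500)⁴·(7.25×10⁸/1.65×10¹²)² = 133.1 W/m².
For an isothermal sphere T⁴ = (1−a)S/(4σ) = 2.112×10⁸ K⁴.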